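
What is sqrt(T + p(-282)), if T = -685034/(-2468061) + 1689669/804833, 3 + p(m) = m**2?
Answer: 2*sqrt(8715968308302944554896981982)/662125646271 ≈ 282.00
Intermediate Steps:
p(m) = -3 + m**2
T = 4721544131131/1986376938813 (T = -685034*(-1/2468061) + 1689669*(1/804833) = 685034/2468061 + 1689669/804833 = 4721544131131/1986376938813 ≈ 2.3770)
sqrt(T + p(-282)) = sqrt(4721544131131/1986376938813 + (-3 + (-282)**2)) = sqrt(4721544131131/1986376938813 + (-3 + 79524)) = sqrt(4721544131131/1986376938813 + 79521) = sqrt(157963402095479704/1986376938813) = 2*sqrt(8715968308302944554896981982)/662125646271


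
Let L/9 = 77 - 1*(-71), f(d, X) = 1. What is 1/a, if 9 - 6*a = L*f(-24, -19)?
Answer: -2/441 ≈ -0.0045351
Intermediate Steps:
L = 1332 (L = 9*(77 - 1*(-71)) = 9*(77 + 71) = 9*148 = 1332)
a = -441/2 (a = 3/2 - 222 = -441/2 ≈ -220.50)
1/a = 1/(-441/2) = -2/441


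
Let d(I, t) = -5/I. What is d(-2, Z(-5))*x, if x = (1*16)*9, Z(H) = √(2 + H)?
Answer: 360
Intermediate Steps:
x = 144 (x = 16*9 = 144)
d(-2, Z(-5))*x = -5/(-2)*144 = -5*(-½)*144 = (5/2)*144 = 360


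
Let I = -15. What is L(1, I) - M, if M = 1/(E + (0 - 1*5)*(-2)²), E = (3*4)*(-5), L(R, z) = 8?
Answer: 641/80 ≈ 8.0125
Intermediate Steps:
E = -60 (E = 12*(-5) = -60)
M = -1/80 (M = 1/(-60 + (0 - 1*5)*(-2)²) = 1/(-60 + (0 - 5)*4) = 1/(-60 - 5*4) = 1/(-60 - 20) = 1/(-80) = -1/80 ≈ -0.012500)
L(1, I) - M = 8 - 1*(-1/80) = 8 + 1/80 = 641/80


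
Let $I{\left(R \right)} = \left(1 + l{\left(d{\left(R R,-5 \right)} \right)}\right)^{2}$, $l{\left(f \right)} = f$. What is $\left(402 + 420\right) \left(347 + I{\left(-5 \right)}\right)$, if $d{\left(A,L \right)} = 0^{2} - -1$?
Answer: $288522$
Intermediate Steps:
$d{\left(A,L \right)} = 1$ ($d{\left(A,L \right)} = 0 + 1 = 1$)
$I{\left(R \right)} = 4$ ($I{\left(R \right)} = \left(1 + 1\right)^{2} = 2^{2} = 4$)
$\left(402 + 420\right) \left(347 + I{\left(-5 \right)}\right) = \left(402 + 420\right) \left(347 + 4\right) = 822 \cdot 351 = 288522$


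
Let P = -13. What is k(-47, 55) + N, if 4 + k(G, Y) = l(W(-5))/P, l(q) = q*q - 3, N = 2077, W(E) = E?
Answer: 26927/13 ≈ 2071.3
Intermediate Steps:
l(q) = -3 + q**2 (l(q) = q**2 - 3 = -3 + q**2)
k(G, Y) = -74/13 (k(G, Y) = -4 + (-3 + (-5)**2)/(-13) = -4 + (-3 + 25)*(-1/13) = -4 + 22*(-1/13) = -4 - 22/13 = -74/13)
k(-47, 55) + N = -74/13 + 2077 = 26927/13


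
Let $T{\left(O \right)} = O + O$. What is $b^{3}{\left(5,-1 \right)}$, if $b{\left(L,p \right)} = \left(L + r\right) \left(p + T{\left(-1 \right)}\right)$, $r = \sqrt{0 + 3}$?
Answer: $-4590 - 2106 \sqrt{3} \approx -8237.7$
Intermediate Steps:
$T{\left(O \right)} = 2 O$
$r = \sqrt{3} \approx 1.732$
$b{\left(L,p \right)} = \left(-2 + p\right) \left(L + \sqrt{3}\right)$ ($b{\left(L,p \right)} = \left(L + \sqrt{3}\right) \left(p + 2 \left(-1\right)\right) = \left(L + \sqrt{3}\right) \left(p - 2\right) = \left(L + \sqrt{3}\right) \left(-2 + p\right) = \left(-2 + p\right) \left(L + \sqrt{3}\right)$)
$b^{3}{\left(5,-1 \right)} = \left(\left(-2\right) 5 - 2 \sqrt{3} + 5 \left(-1\right) - \sqrt{3}\right)^{3} = \left(-10 - 2 \sqrt{3} - 5 - \sqrt{3}\right)^{3} = \left(-15 - 3 \sqrt{3}\right)^{3}$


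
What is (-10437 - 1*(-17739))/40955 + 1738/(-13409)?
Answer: 2430248/49924145 ≈ 0.048679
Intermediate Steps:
(-10437 - 1*(-17739))/40955 + 1738/(-13409) = (-10437 + 17739)*(1/40955) + 1738*(-1/13409) = 7302*(1/40955) - 158/1219 = 7302/40955 - 158/1219 = 2430248/49924145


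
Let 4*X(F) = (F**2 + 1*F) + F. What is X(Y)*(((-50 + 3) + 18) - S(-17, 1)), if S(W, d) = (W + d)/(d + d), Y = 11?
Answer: -3003/4 ≈ -750.75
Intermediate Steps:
S(W, d) = (W + d)/(2*d) (S(W, d) = (W + d)/((2*d)) = (W + d)*(1/(2*d)) = (W + d)/(2*d))
X(F) = F/2 + F**2/4 (X(F) = ((F**2 + 1*F) + F)/4 = ((F**2 + F) + F)/4 = ((F + F**2) + F)/4 = (F**2 + 2*F)/4 = F/2 + F**2/4)
X(Y)*(((-50 + 3) + 18) - S(-17, 1)) = ((1/4)*11*(2 + 11))*(((-50 + 3) + 18) - (-17 + 1)/(2*1)) = ((1/4)*11*13)*((-47 + 18) - (-16)/2) = 143*(-29 - 1*(-8))/4 = 143*(-29 + 8)/4 = (143/4)*(-21) = -3003/4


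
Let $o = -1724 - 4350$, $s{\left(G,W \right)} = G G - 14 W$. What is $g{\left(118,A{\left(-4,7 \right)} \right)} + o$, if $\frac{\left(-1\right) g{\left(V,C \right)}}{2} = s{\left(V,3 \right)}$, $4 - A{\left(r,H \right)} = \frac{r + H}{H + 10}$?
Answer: $-33838$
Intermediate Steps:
$A{\left(r,H \right)} = 4 - \frac{H + r}{10 + H}$ ($A{\left(r,H \right)} = 4 - \frac{r + H}{H + 10} = 4 - \frac{H + r}{10 + H}$)
$s{\left(G,W \right)} = G^{2} - 14 W$
$g{\left(V,C \right)} = 84 - 2 V^{2}$ ($g{\left(V,C \right)} = - 2 \left(V^{2} - 42\right) = - 2 \left(-42 + V^{2}\right) = 84 - 2 V^{2}$)
$o = -6074$
$g{\left(118,A{\left(-4,7 \right)} \right)} + o = \left(84 - 2 \cdot 118^{2}\right) - 6074 = \left(84 - 27848\right) - 6074 = -27764 - 6074 = -33838$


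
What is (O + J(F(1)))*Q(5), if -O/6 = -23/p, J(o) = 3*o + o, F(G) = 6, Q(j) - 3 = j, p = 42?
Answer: 1528/7 ≈ 218.29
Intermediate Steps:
Q(j) = 3 + j
J(o) = 4*o
O = 23/7 (O = -(-138)/42 = -6*(-23/42) = 23/7 ≈ 3.2857)
(O + J(F(1)))*Q(5) = (23/7 + 4*6)*(3 + 5) = (23/7 + 24)*8 = (191/7)*8 = 1528/7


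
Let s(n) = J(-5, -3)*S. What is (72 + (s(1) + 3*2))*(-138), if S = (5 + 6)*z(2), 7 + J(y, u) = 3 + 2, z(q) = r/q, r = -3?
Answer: -15318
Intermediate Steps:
z(q) = -3/q
J(y, u) = -2 (J(y, u) = -7 + (3 + 2) = -7 + 5 = -2)
S = -33/2 (S = (5 + 6)*(-3/2) = 11*(-3*½) = 11*(-3/2) = -33/2 ≈ -16.500)
s(n) = 33 (s(n) = -2*(-33/2) = 33)
(72 + (s(1) + 3*2))*(-138) = (72 + (33 + 3*2))*(-138) = (72 + (33 + 6))*(-138) = (72 + 39)*(-138) = 111*(-138) = -15318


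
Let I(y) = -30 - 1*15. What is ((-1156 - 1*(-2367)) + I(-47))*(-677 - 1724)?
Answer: -2799566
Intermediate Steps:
I(y) = -45 (I(y) = -30 - 15 = -45)
((-1156 - 1*(-2367)) + I(-47))*(-677 - 1724) = ((-1156 - 1*(-2367)) - 45)*(-677 - 1724) = ((-1156 + 2367) - 45)*(-2401) = (1211 - 45)*(-2401) = 1166*(-2401) = -2799566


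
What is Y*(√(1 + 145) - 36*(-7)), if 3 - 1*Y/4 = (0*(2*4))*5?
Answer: 3024 + 12*√146 ≈ 3169.0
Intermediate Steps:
Y = 12 (Y = 12 - 4*0*(2*4)*5 = 12 - 4*0*8*5 = 12 - 0*5 = 12 - 4*0 = 12 + 0 = 12)
Y*(√(1 + 145) - 36*(-7)) = 12*(√(1 + 145) - 36*(-7)) = 12*(√146 + 252) = 12*(252 + √146) = 3024 + 12*√146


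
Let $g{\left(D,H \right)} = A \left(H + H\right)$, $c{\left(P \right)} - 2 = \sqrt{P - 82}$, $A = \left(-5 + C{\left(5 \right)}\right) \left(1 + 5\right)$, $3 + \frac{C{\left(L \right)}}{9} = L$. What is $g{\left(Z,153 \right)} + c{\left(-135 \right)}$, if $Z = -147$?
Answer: $23870 + i \sqrt{217} \approx 23870.0 + 14.731 i$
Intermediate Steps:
$C{\left(L \right)} = -27 + 9 L$
$A = 78$ ($A = \left(-5 + \left(-27 + 9 \cdot 5\right)\right) \left(1 + 5\right) = \left(-5 + \left(-27 + 45\right)\right) 6 = \left(-5 + 18\right) 6 = 13 \cdot 6 = 78$)
$c{\left(P \right)} = 2 + \sqrt{-82 + P}$ ($c{\left(P \right)} = 2 + \sqrt{P - 82} = 2 + \sqrt{-82 + P}$)
$g{\left(D,H \right)} = 156 H$ ($g{\left(D,H \right)} = 78 \left(H + H\right) = 78 \cdot 2 H = 156 H$)
$g{\left(Z,153 \right)} + c{\left(-135 \right)} = 156 \cdot 153 + \left(2 + \sqrt{-82 - 135}\right) = 23868 + \left(2 + \sqrt{-217}\right) = 23868 + \left(2 + i \sqrt{217}\right) = 23870 + i \sqrt{217}$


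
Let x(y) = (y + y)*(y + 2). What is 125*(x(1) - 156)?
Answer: -18750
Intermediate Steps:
x(y) = 2*y*(2 + y) (x(y) = (2*y)*(2 + y) = 2*y*(2 + y))
125*(x(1) - 156) = 125*(2*1*(2 + 1) - 156) = 125*(2*1*3 - 156) = 125*(6 - 156) = 125*(-150) = -18750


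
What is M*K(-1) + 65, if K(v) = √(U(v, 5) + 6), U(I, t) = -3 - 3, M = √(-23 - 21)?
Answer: 65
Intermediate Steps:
M = 2*I*√11 (M = √(-44) = 2*I*√11 ≈ 6.6332*I)
U(I, t) = -6
K(v) = 0 (K(v) = √(-6 + 6) = √0 = 0)
M*K(-1) + 65 = (2*I*√11)*0 + 65 = 0 + 65 = 65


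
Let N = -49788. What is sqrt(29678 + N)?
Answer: I*sqrt(20110) ≈ 141.81*I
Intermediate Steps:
sqrt(29678 + N) = sqrt(29678 - 49788) = sqrt(-20110) = I*sqrt(20110)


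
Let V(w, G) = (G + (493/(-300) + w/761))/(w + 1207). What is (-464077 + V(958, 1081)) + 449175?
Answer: -7365357384473/494269500 ≈ -14902.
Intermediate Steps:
V(w, G) = (-493/300 + G + w/761)/(1207 + w) (V(w, G) = (G + (493*(-1/300) + w*(1/761)))/(1207 + w) = (G + (-493/300 + w/761))/(1207 + w) = (-493/300 + G + w/761)/(1207 + w))
(-464077 + V(958, 1081)) + 449175 = (-464077 + (-493/300 + 1081 + (1/761)*958)/(1207 + 958)) + 449175 = (-464077 + (-493/300 + 1081 + 958/761)/2165) + 449175 = (-464077 + (1/2165)*(246704527/228300)) + 449175 = (-464077 + 246704527/494269500) + 449175 = -229378860046973/494269500 + 449175 = -7365357384473/494269500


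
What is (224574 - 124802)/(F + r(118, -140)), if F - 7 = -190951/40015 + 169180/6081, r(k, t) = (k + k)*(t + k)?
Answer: -12138820991490/628031892553 ≈ -19.328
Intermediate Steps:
r(k, t) = 2*k*(k + t) (r(k, t) = (2*k)*(k + t) = 2*k*(k + t))
F = 7311883174/243331215 (F = 7 + (-190951/40015 + 169180/6081) = 7 + 5608564669/243331215 = 7311883174/243331215 ≈ 30.049)
(224574 - 124802)/(F + r(118, -140)) = (224574 - 124802)/(7311883174/243331215 + 2*118*(118 - 140)) = 99772/(7311883174/243331215 + 2*118*(-22)) = 99772/(7311883174/243331215 - 5192) = 99772/(-1256063785106/243331215) = 99772*(-243331215/1256063785106) = -12138820991490/628031892553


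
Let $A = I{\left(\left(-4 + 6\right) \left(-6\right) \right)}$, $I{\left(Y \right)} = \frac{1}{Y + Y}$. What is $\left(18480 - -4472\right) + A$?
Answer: $\frac{550847}{24} \approx 22952.0$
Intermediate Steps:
$I{\left(Y \right)} = \frac{1}{2 Y}$
$A = - \frac{1}{24}$ ($A = \frac{1}{2 \left(-4 + 6\right) \left(-6\right)} = \frac{1}{2 \cdot 2 \left(-6\right)} = \frac{1}{2 \left(-12\right)} = \frac{1}{2} \left(- \frac{1}{12}\right) = - \frac{1}{24} \approx -0.041667$)
$\left(18480 - -4472\right) + A = \left(18480 - -4472\right) - \frac{1}{24} = \left(18480 + 4472\right) - \frac{1}{24} = 22952 - \frac{1}{24} = \frac{550847}{24}$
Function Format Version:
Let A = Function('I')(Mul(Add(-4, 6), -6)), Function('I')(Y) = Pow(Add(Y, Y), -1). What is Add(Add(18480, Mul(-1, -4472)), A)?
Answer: Rational(550847, 24) ≈ 22952.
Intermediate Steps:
Function('I')(Y) = Mul(Rational(1, 2), Pow(Y, -1)) (Function('I')(Y) = Pow(Mul(2, Y), -1) = Mul(Rational(1, 2), Pow(Y, -1)))
A = Rational(-1, 24) (A = Mul(Rational(1, 2), Pow(Mul(Add(-4, 6), -6), -1)) = Mul(Rational(1, 2), Pow(Mul(2, -6), -1)) = Mul(Rational(1, 2), Pow(-12, -1)) = Mul(Rational(1, 2), Rational(-1, 12)) = Rational(-1, 24) ≈ -0.041667)
Add(Add(18480, Mul(-1, -4472)), A) = Add(Add(18480, Mul(-1, -4472)), Rational(-1, 24)) = Add(Add(18480, 4472), Rational(-1, 24)) = Add(22952, Rational(-1, 24)) = Rational(550847, 24)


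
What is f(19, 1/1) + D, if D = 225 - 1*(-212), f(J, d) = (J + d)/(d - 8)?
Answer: 3039/7 ≈ 434.14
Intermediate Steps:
f(J, d) = (J + d)/(-8 + d)
D = 437 (D = 225 + 212 = 437)
f(19, 1/1) + D = (19 + 1/1)/(-8 + 1/1) + 437 = (19 + 1)/(-8 + 1) + 437 = 20/(-7) + 437 = -⅐*20 + 437 = -20/7 + 437 = 3039/7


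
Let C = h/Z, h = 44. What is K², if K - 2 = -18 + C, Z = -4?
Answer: 729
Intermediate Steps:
C = -11 (C = 44/(-4) = 44*(-¼) = -11)
K = -27 (K = 2 + (-18 - 11) = 2 - 29 = -27)
K² = (-27)² = 729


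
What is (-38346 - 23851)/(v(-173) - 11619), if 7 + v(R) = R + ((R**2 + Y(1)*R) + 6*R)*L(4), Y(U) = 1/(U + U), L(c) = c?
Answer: -62197/103419 ≈ -0.60141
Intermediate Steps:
Y(U) = 1/(2*U)
v(R) = -7 + 4*R**2 + 27*R (v(R) = -7 + (R + ((R**2 + ((1/2)/1)*R) + 6*R)*4) = -7 + (R + ((R**2 + ((1/2)*1)*R) + 6*R)*4) = -7 + (R + ((R**2 + R/2) + 6*R)*4) = -7 + (R + (R**2 + 13*R/2)*4) = -7 + (R + (4*R**2 + 26*R)) = -7 + (4*R**2 + 27*R) = -7 + 4*R**2 + 27*R)
(-38346 - 23851)/(v(-173) - 11619) = (-38346 - 23851)/((-7 + 4*(-173)**2 + 27*(-173)) - 11619) = -62197/((-7 + 4*29929 - 4671) - 11619) = -62197/((-7 + 119716 - 4671) - 11619) = -62197/(115038 - 11619) = -62197/103419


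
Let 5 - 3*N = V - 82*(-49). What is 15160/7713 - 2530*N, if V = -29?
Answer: 25914461080/7713 ≈ 3.3598e+6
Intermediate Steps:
N = -1328 (N = 5/3 - (-29 - 82*(-49))/3 = 5/3 - (-29 + 4018)/3 = 5/3 - ⅓*3989 = 5/3 - 3989/3 = -1328)
15160/7713 - 2530*N = 15160/7713 - 2530/(1/(-1328)) = 15160*(1/7713) - 2530/(-1/1328) = 15160/7713 - 2530*(-1328) = 15160/7713 + 3359840 = 25914461080/7713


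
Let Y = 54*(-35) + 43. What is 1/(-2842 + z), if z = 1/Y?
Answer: -1847/5249175 ≈ -0.00035186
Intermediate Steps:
Y = -1847 (Y = -1890 + 43 = -1847)
z = -1/1847 (z = 1/(-1847) = -1/1847 ≈ -0.00054142)
1/(-2842 + z) = 1/(-2842 - 1/1847) = 1/(-5249175/1847) = -1847/5249175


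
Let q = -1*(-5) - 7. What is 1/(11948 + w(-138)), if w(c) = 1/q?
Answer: 2/23895 ≈ 8.3699e-5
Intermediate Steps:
q = -2 (q = 5 - 7 = -2)
w(c) = -½ (w(c) = 1/(-2) = -½)
1/(11948 + w(-138)) = 1/(11948 - ½) = 1/(23895/2) = 2/23895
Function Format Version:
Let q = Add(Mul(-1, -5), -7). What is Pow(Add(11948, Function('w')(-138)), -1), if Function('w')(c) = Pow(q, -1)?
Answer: Rational(2, 23895) ≈ 8.3699e-5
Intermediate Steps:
q = -2 (q = Add(5, -7) = -2)
Function('w')(c) = Rational(-1, 2) (Function('w')(c) = Pow(-2, -1) = Rational(-1, 2))
Pow(Add(11948, Function('w')(-138)), -1) = Pow(Add(11948, Rational(-1, 2)), -1) = Pow(Rational(23895, 2), -1) = Rational(2, 23895)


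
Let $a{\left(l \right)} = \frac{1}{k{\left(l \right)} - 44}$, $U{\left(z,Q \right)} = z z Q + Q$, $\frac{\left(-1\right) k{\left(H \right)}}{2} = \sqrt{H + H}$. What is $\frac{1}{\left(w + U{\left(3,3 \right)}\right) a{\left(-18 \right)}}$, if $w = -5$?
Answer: $- \frac{44}{25} - \frac{12 i}{25} \approx -1.76 - 0.48 i$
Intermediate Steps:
$k{\left(H \right)} = - 2 \sqrt{2} \sqrt{H}$ ($k{\left(H \right)} = - 2 \sqrt{H + H} = - 2 \sqrt{2 H} = - 2 \sqrt{2} \sqrt{H}$)
$U{\left(z,Q \right)} = Q + Q z^{2}$ ($U{\left(z,Q \right)} = z^{2} Q + Q = Q z^{2} + Q = Q + Q z^{2}$)
$a{\left(l \right)} = \frac{1}{-44 - 2 \sqrt{2} \sqrt{l}}$ ($a{\left(l \right)} = \frac{1}{- 2 \sqrt{2} \sqrt{l} - 44} = \frac{1}{-44 - 2 \sqrt{2} \sqrt{l}}$)
$\frac{1}{\left(w + U{\left(3,3 \right)}\right) a{\left(-18 \right)}} = \frac{1}{\left(-5 + 3 \left(1 + 3^{2}\right)\right) \left(- \frac{1}{44 + 2 \sqrt{2} \sqrt{-18}}\right)} = \frac{1}{\left(-5 + 3 \left(1 + 9\right)\right) \left(- \frac{1}{44 + 2 \sqrt{2} \cdot 3 i \sqrt{2}}\right)} = \frac{1}{\left(-5 + 3 \cdot 10\right) \left(- \frac{1}{44 + 12 i}\right)} = \frac{1}{\left(-5 + 30\right) \left(- \frac{44 - 12 i}{2080}\right)} = \frac{1}{25 \left(- \frac{44 - 12 i}{2080}\right)} = \frac{1}{\left(- \frac{5}{416}\right) \left(44 - 12 i\right)} = - \frac{44}{25} - \frac{12 i}{25}$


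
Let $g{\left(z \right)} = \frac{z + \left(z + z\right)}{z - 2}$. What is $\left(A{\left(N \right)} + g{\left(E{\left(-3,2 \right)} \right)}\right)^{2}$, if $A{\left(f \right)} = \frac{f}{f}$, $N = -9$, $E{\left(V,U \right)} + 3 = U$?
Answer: $4$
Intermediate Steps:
$E{\left(V,U \right)} = -3 + U$
$A{\left(f \right)} = 1$
$g{\left(z \right)} = \frac{3 z}{-2 + z}$ ($g{\left(z \right)} = \frac{z + 2 z}{-2 + z} = \frac{3 z}{-2 + z}$)
$\left(A{\left(N \right)} + g{\left(E{\left(-3,2 \right)} \right)}\right)^{2} = \left(1 + \frac{3 \left(-3 + 2\right)}{-2 + \left(-3 + 2\right)}\right)^{2} = \left(1 + 3 \left(-1\right) \frac{1}{-2 - 1}\right)^{2} = \left(1 + 3 \left(-1\right) \frac{1}{-3}\right)^{2} = \left(1 + 3 \left(-1\right) \left(- \frac{1}{3}\right)\right)^{2} = \left(1 + 1\right)^{2} = 2^{2} = 4$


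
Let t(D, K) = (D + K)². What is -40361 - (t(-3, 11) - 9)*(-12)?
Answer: -39701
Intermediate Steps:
-40361 - (t(-3, 11) - 9)*(-12) = -40361 - ((-3 + 11)² - 9)*(-12) = -40361 - (8² - 9)*(-12) = -40361 - (64 - 9)*(-12) = -40361 - 55*(-12) = -40361 - 1*(-660) = -40361 + 660 = -39701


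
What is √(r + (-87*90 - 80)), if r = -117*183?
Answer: I*√29321 ≈ 171.23*I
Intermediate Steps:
r = -21411
√(r + (-87*90 - 80)) = √(-21411 + (-87*90 - 80)) = √(-21411 + (-7830 - 80)) = √(-21411 - 7910) = √(-29321) = I*√29321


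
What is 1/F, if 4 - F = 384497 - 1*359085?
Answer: -1/25408 ≈ -3.9358e-5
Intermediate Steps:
F = -25408 (F = 4 - (384497 - 1*359085) = 4 - (384497 - 359085) = 4 - 1*25412 = 4 - 25412 = -25408)
1/F = 1/(-25408) = -1/25408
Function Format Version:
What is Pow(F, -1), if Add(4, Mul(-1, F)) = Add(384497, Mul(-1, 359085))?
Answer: Rational(-1, 25408) ≈ -3.9358e-5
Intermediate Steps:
F = -25408 (F = Add(4, Mul(-1, Add(384497, Mul(-1, 359085)))) = Add(4, Mul(-1, Add(384497, -359085))) = Add(4, Mul(-1, 25412)) = Add(4, -25412) = -25408)
Pow(F, -1) = Pow(-25408, -1) = Rational(-1, 25408)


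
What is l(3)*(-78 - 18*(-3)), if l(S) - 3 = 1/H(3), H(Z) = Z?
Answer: -80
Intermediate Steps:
l(S) = 10/3 (l(S) = 3 + 1/3 = 3 + ⅓ = 10/3)
l(3)*(-78 - 18*(-3)) = 10*(-78 - 18*(-3))/3 = 10*(-78 + 54)/3 = (10/3)*(-24) = -80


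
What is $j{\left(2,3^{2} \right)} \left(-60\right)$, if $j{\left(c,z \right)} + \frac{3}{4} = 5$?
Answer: $-255$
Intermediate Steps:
$j{\left(c,z \right)} = \frac{17}{4}$ ($j{\left(c,z \right)} = - \frac{3}{4} + 5 = \frac{17}{4}$)
$j{\left(2,3^{2} \right)} \left(-60\right) = \frac{17}{4} \left(-60\right) = -255$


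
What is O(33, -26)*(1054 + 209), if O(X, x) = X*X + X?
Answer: 1417086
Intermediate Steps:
O(X, x) = X + X**2 (O(X, x) = X**2 + X = X + X**2)
O(33, -26)*(1054 + 209) = (33*(1 + 33))*(1054 + 209) = (33*34)*1263 = 1122*1263 = 1417086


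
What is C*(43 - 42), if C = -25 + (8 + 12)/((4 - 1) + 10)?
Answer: -305/13 ≈ -23.462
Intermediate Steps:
C = -305/13 (C = -25 + 20/(3 + 10) = -25 + 20/13 = -305/13 ≈ -23.462)
C*(43 - 42) = -305*(43 - 42)/13 = -305/13*1 = -305/13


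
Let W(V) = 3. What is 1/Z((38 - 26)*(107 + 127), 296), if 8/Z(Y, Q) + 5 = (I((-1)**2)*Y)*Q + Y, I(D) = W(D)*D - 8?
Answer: -4153037/8 ≈ -5.1913e+5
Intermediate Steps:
I(D) = -8 + 3*D (I(D) = 3*D - 8 = -8 + 3*D)
Z(Y, Q) = 8/(-5 + Y - 5*Q*Y) (Z(Y, Q) = 8/(-5 + (((-8 + 3*(-1)**2)*Y)*Q + Y)) = 8/(-5 + (((-8 + 3*1)*Y)*Q + Y)) = 8/(-5 + (((-8 + 3)*Y)*Q + Y)) = 8/(-5 + ((-5*Y)*Q + Y)) = 8/(-5 + (-5*Q*Y + Y)) = 8/(-5 + (Y - 5*Q*Y)) = 8/(-5 + Y - 5*Q*Y))
1/Z((38 - 26)*(107 + 127), 296) = 1/(-8/(5 - (38 - 26)*(107 + 127) + 5*296*((38 - 26)*(107 + 127)))) = 1/(-8/(5 - 12*234 + 5*296*(12*234))) = 1/(-8/(5 - 1*2808 + 5*296*2808)) = 1/(-8/(5 - 2808 + 4155840)) = 1/(-8/4153037) = -4153037/8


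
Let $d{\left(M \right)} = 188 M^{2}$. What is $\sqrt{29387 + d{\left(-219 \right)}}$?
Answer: $\sqrt{9046055} \approx 3007.7$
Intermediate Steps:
$\sqrt{29387 + d{\left(-219 \right)}} = \sqrt{29387 + 188 \left(-219\right)^{2}} = \sqrt{29387 + 188 \cdot 47961} = \sqrt{29387 + 9016668} = \sqrt{9046055}$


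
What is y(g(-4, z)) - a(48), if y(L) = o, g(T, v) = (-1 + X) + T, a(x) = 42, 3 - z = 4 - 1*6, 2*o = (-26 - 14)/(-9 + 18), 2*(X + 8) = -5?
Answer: -398/9 ≈ -44.222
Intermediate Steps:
X = -21/2 (X = -8 + (½)*(-5) = -8 - 5/2 = -21/2 ≈ -10.500)
o = -20/9 (o = ((-26 - 14)/(-9 + 18))/2 = (-40/9)/2 = (-40*⅑)/2 = (½)*(-40/9) = -20/9 ≈ -2.2222)
z = 5 (z = 3 - (4 - 1*6) = 3 - (4 - 6) = 3 - 1*(-2) = 3 + 2 = 5)
g(T, v) = -23/2 + T (g(T, v) = (-1 - 21/2) + T = -23/2 + T)
y(L) = -20/9
y(g(-4, z)) - a(48) = -20/9 - 1*42 = -20/9 - 42 = -398/9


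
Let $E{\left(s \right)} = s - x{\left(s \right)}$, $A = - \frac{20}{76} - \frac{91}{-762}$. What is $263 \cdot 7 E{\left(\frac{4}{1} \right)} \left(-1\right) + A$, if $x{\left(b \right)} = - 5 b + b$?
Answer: $- \frac{533082041}{14478} \approx -36820.0$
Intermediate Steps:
$x{\left(b \right)} = - 4 b$
$A = - \frac{2081}{14478}$ ($A = \left(-20\right) \frac{1}{76} - - \frac{91}{762} = - \frac{5}{19} + \frac{91}{762} = - \frac{2081}{14478} \approx -0.14374$)
$E{\left(s \right)} = 5 s$ ($E{\left(s \right)} = s - - 4 s = s + 4 s = 5 s$)
$263 \cdot 7 E{\left(\frac{4}{1} \right)} \left(-1\right) + A = 263 \cdot 7 \cdot 5 \cdot \frac{4}{1} \left(-1\right) - \frac{2081}{14478} = 263 \cdot 7 \cdot 5 \cdot 4 \cdot 1 \left(-1\right) - \frac{2081}{14478} = 263 \cdot 7 \cdot 5 \cdot 4 \left(-1\right) - \frac{2081}{14478} = 263 \cdot 7 \cdot 20 \left(-1\right) - \frac{2081}{14478} = 263 \cdot 140 \left(-1\right) - \frac{2081}{14478} = 263 \left(-140\right) - \frac{2081}{14478} = -36820 - \frac{2081}{14478} = - \frac{533082041}{14478}$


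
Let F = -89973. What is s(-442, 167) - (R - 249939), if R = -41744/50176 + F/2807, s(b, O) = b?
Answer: 313792813505/1257536 ≈ 2.4953e+5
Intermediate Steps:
R = -41354113/1257536 (R = -41744/50176 - 89973/2807 = -41744*1/50176 - 89973*1/2807 = -2609/3136 - 89973/2807 = -41354113/1257536 ≈ -32.885)
s(-442, 167) - (R - 249939) = -442 - (-41354113/1257536 - 249939) = -442 - 1*(-314348644417/1257536) = -442 + 314348644417/1257536 = 313792813505/1257536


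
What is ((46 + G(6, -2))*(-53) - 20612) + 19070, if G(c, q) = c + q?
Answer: -4192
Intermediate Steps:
((46 + G(6, -2))*(-53) - 20612) + 19070 = ((46 + (6 - 2))*(-53) - 20612) + 19070 = ((46 + 4)*(-53) - 20612) + 19070 = (50*(-53) - 20612) + 19070 = (-2650 - 20612) + 19070 = -23262 + 19070 = -4192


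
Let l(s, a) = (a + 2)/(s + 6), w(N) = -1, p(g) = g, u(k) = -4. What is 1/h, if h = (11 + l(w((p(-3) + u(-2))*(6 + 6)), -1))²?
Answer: 25/3136 ≈ 0.0079719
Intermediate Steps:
l(s, a) = (2 + a)/(6 + s)
h = 3136/25 (h = (11 + (2 - 1)/(6 - 1))² = (11 + 1/5)² = (11 + (⅕)*1)² = (11 + ⅕)² = (56/5)² = 3136/25 ≈ 125.44)
1/h = 1/(3136/25) = 25/3136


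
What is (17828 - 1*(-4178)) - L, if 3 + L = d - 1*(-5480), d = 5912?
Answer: 10617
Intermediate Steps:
L = 11389 (L = -3 + (5912 - 1*(-5480)) = -3 + (5912 + 5480) = -3 + 11392 = 11389)
(17828 - 1*(-4178)) - L = (17828 - 1*(-4178)) - 1*11389 = (17828 + 4178) - 11389 = 22006 - 11389 = 10617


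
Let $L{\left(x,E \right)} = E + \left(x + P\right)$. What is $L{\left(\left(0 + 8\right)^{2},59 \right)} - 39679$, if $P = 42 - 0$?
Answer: $-39514$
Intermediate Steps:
$P = 42$ ($P = 42 + 0 = 42$)
$L{\left(x,E \right)} = 42 + E + x$ ($L{\left(x,E \right)} = E + \left(x + 42\right) = E + \left(42 + x\right) = 42 + E + x$)
$L{\left(\left(0 + 8\right)^{2},59 \right)} - 39679 = \left(42 + 59 + \left(0 + 8\right)^{2}\right) - 39679 = \left(42 + 59 + 8^{2}\right) - 39679 = \left(42 + 59 + 64\right) - 39679 = 165 - 39679 = -39514$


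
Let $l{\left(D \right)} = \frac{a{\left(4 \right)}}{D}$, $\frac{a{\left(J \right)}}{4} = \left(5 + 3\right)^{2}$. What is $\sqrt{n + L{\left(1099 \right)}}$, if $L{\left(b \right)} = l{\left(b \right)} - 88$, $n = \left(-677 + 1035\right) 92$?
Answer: $\frac{4 \sqrt{2479633037}}{1099} \approx 181.24$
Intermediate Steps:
$n = 32936$ ($n = 358 \cdot 92 = 32936$)
$a{\left(J \right)} = 256$ ($a{\left(J \right)} = 4 \left(5 + 3\right)^{2} = 4 \cdot 8^{2} = 4 \cdot 64 = 256$)
$l{\left(D \right)} = \frac{256}{D}$
$L{\left(b \right)} = -88 + \frac{256}{b}$ ($L{\left(b \right)} = \frac{256}{b} - 88 = -88 + \frac{256}{b}$)
$\sqrt{n + L{\left(1099 \right)}} = \sqrt{32936 - \left(88 - \frac{256}{1099}\right)} = \sqrt{32936 + \left(-88 + 256 \cdot \frac{1}{1099}\right)} = \sqrt{32936 + \left(-88 + \frac{256}{1099}\right)} = \sqrt{32936 - \frac{96456}{1099}} = \sqrt{\frac{36100208}{1099}} = \frac{4 \sqrt{2479633037}}{1099}$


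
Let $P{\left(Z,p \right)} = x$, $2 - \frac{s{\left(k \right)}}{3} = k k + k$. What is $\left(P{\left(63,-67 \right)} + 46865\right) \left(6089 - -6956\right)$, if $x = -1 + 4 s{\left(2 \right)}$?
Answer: $610714720$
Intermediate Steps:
$s{\left(k \right)} = 6 - 3 k - 3 k^{2}$ ($s{\left(k \right)} = 6 - 3 \left(k k + k\right) = 6 - 3 \left(k^{2} + k\right) = 6 - 3 \left(k + k^{2}\right) = 6 - \left(3 k + 3 k^{2}\right) = 6 - 3 k - 3 k^{2}$)
$x = -49$ ($x = -1 + 4 \left(6 - 6 - 3 \cdot 2^{2}\right) = -1 + 4 \left(6 - 6 - 12\right) = -1 + 4 \left(-12\right) = -1 - 48 = -49$)
$P{\left(Z,p \right)} = -49$
$\left(P{\left(63,-67 \right)} + 46865\right) \left(6089 - -6956\right) = \left(-49 + 46865\right) \left(6089 - -6956\right) = 46816 \left(6089 + \left(-10492 + 17448\right)\right) = 46816 \left(6089 + 6956\right) = 46816 \cdot 13045 = 610714720$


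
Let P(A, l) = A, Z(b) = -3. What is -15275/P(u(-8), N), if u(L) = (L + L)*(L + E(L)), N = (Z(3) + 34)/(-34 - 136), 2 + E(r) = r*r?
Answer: 15275/864 ≈ 17.679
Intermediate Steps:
E(r) = -2 + r**2 (E(r) = -2 + r*r = -2 + r**2)
N = -31/170 (N = (-3 + 34)/(-34 - 136) = 31/(-170) = 31*(-1/170) = -31/170 ≈ -0.18235)
u(L) = 2*L*(-2 + L + L**2) (u(L) = (L + L)*(L + (-2 + L**2)) = (2*L)*(-2 + L + L**2) = 2*L*(-2 + L + L**2))
-15275/P(u(-8), N) = -15275*(-1/(16*(-2 - 8 + (-8)**2))) = -15275*(-1/(16*(-2 - 8 + 64))) = -15275/(2*(-8)*54) = -15275/(-864) = -15275*(-1/864) = 15275/864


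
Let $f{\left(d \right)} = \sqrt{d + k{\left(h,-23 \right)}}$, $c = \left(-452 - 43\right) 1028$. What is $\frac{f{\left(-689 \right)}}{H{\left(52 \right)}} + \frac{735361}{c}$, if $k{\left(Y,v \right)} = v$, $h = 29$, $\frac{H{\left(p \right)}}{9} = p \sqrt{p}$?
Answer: $- \frac{66851}{46260} + \frac{i \sqrt{2314}}{6084} \approx -1.4451 + 0.0079066 i$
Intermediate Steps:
$H{\left(p \right)} = 9 p^{\frac{3}{2}}$ ($H{\left(p \right)} = 9 p \sqrt{p} = 9 p^{\frac{3}{2}}$)
$c = -508860$ ($c = \left(-495\right) 1028 = -508860$)
$f{\left(d \right)} = \sqrt{-23 + d}$ ($f{\left(d \right)} = \sqrt{d - 23} = \sqrt{-23 + d}$)
$\frac{f{\left(-689 \right)}}{H{\left(52 \right)}} + \frac{735361}{c} = \frac{\sqrt{-23 - 689}}{9 \cdot 52^{\frac{3}{2}}} + \frac{735361}{-508860} = \frac{\sqrt{-712}}{9 \cdot 104 \sqrt{13}} + 735361 \left(- \frac{1}{508860}\right) = \frac{2 i \sqrt{178}}{936 \sqrt{13}} - \frac{66851}{46260} = 2 i \sqrt{178} \frac{\sqrt{13}}{12168} - \frac{66851}{46260} = \frac{i \sqrt{2314}}{6084} - \frac{66851}{46260} = - \frac{66851}{46260} + \frac{i \sqrt{2314}}{6084}$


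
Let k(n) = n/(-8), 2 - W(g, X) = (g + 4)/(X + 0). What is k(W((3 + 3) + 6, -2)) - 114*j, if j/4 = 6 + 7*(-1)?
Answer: 1819/4 ≈ 454.75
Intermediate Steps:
W(g, X) = 2 - (4 + g)/X (W(g, X) = 2 - (g + 4)/(X + 0) = 2 - (4 + g)/X)
k(n) = -n/8 (k(n) = n*(-⅛) = -n/8)
j = -4 (j = 4*(6 + 7*(-1)) = 4*(6 - 7) = 4*(-1) = -4)
k(W((3 + 3) + 6, -2)) - 114*j = -(-4 - ((3 + 3) + 6) + 2*(-2))/(8*(-2)) - 114*(-4) = -(-1)*(-4 - (6 + 6) - 4)/16 + 456 = -(-1)*(-4 - 1*12 - 4)/16 + 456 = -(-1)*(-4 - 12 - 4)/16 + 456 = -(-1)*(-20)/16 + 456 = -⅛*10 + 456 = -5/4 + 456 = 1819/4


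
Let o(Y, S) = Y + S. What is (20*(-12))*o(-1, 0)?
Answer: 240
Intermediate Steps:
o(Y, S) = S + Y
(20*(-12))*o(-1, 0) = (20*(-12))*(0 - 1) = -240*(-1) = 240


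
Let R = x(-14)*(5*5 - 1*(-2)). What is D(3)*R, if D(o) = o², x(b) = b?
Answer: -3402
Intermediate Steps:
R = -378 (R = -14*(5*5 - 1*(-2)) = -14*(25 + 2) = -14*27 = -378)
D(3)*R = 3²*(-378) = 9*(-378) = -3402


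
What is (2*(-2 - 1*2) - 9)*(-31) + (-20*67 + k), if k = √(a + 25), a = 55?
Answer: -813 + 4*√5 ≈ -804.06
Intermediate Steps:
k = 4*√5 (k = √(55 + 25) = √80 = 4*√5 ≈ 8.9443)
(2*(-2 - 1*2) - 9)*(-31) + (-20*67 + k) = (2*(-2 - 1*2) - 9)*(-31) + (-20*67 + 4*√5) = (2*(-2 - 2) - 9)*(-31) + (-1340 + 4*√5) = (2*(-4) - 9)*(-31) + (-1340 + 4*√5) = (-8 - 9)*(-31) + (-1340 + 4*√5) = -17*(-31) + (-1340 + 4*√5) = 527 + (-1340 + 4*√5) = -813 + 4*√5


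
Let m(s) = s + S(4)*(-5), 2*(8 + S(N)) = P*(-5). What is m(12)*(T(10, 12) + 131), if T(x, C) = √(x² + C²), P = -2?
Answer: 3537 + 54*√61 ≈ 3958.8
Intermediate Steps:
S(N) = -3 (S(N) = -8 + (-2*(-5))/2 = -8 + (½)*10 = -8 + 5 = -3)
m(s) = 15 + s (m(s) = s - 3*(-5) = s + 15 = 15 + s)
T(x, C) = √(C² + x²)
m(12)*(T(10, 12) + 131) = (15 + 12)*(√(12² + 10²) + 131) = 27*(√(144 + 100) + 131) = 27*(√244 + 131) = 27*(2*√61 + 131) = 27*(131 + 2*√61) = 3537 + 54*√61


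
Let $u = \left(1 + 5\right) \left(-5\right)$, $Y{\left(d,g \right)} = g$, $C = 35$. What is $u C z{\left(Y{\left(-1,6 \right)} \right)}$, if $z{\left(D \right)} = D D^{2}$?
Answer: $-226800$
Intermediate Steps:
$u = -30$ ($u = 6 \left(-5\right) = -30$)
$z{\left(D \right)} = D^{3}$
$u C z{\left(Y{\left(-1,6 \right)} \right)} = \left(-30\right) 35 \cdot 6^{3} = \left(-1050\right) 216 = -226800$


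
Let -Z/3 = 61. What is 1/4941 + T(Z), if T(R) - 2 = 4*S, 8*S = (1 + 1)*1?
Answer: 14824/4941 ≈ 3.0002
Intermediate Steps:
S = ¼ (S = ((1 + 1)*1)/8 = (2*1)/8 = (⅛)*2 = ¼ ≈ 0.25000)
Z = -183 (Z = -3*61 = -183)
T(R) = 3 (T(R) = 2 + 4*(¼) = 2 + 1 = 3)
1/4941 + T(Z) = 1/4941 + 3 = 14824/4941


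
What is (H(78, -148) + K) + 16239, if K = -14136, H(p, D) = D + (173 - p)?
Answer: 2050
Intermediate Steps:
H(p, D) = 173 + D - p
(H(78, -148) + K) + 16239 = ((173 - 148 - 1*78) - 14136) + 16239 = ((173 - 148 - 78) - 14136) + 16239 = (-53 - 14136) + 16239 = -14189 + 16239 = 2050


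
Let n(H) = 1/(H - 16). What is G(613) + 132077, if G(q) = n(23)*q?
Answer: 925152/7 ≈ 1.3216e+5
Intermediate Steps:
n(H) = 1/(-16 + H)
G(q) = q/7 (G(q) = q/(-16 + 23) = q/7)
G(613) + 132077 = (⅐)*613 + 132077 = 613/7 + 132077 = 925152/7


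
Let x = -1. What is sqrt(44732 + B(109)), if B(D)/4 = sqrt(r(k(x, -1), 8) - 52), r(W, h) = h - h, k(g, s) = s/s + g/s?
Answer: 2*sqrt(11183 + 2*I*sqrt(13)) ≈ 211.5 + 0.06819*I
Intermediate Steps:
k(g, s) = 1 + g/s
r(W, h) = 0
B(D) = 8*I*sqrt(13) (B(D) = 4*sqrt(0 - 52) = 4*sqrt(-52) = 4*(2*I*sqrt(13)) = 8*I*sqrt(13))
sqrt(44732 + B(109)) = sqrt(44732 + 8*I*sqrt(13))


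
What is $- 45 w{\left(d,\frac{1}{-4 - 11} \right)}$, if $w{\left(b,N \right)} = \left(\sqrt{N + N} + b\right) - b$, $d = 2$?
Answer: $- 3 i \sqrt{30} \approx - 16.432 i$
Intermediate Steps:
$w{\left(b,N \right)} = \sqrt{2} \sqrt{N}$ ($w{\left(b,N \right)} = \left(\sqrt{2 N} + b\right) - b = \left(\sqrt{2} \sqrt{N} + b\right) - b = \left(b + \sqrt{2} \sqrt{N}\right) - b = \sqrt{2} \sqrt{N}$)
$- 45 w{\left(d,\frac{1}{-4 - 11} \right)} = - 45 \sqrt{2} \sqrt{\frac{1}{-4 - 11}} = - 45 \sqrt{2} \sqrt{\frac{1}{-15}} = - 45 \sqrt{2} \sqrt{- \frac{1}{15}} = - 45 \sqrt{2} \frac{i \sqrt{15}}{15} = - 45 \frac{i \sqrt{30}}{15} = - 3 i \sqrt{30}$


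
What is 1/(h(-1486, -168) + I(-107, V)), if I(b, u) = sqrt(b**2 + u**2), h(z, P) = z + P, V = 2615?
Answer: 827/2056979 + sqrt(6849674)/4113958 ≈ 0.0010382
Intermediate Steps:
h(z, P) = P + z
1/(h(-1486, -168) + I(-107, V)) = 1/((-168 - 1486) + sqrt((-107)**2 + 2615**2)) = 1/(-1654 + sqrt(11449 + 6838225)) = 1/(-1654 + sqrt(6849674))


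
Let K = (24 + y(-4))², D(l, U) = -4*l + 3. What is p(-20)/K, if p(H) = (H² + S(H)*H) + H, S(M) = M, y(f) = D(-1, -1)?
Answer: 780/961 ≈ 0.81165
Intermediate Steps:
D(l, U) = 3 - 4*l
y(f) = 7 (y(f) = 3 - 4*(-1) = 3 + 4 = 7)
K = 961 (K = (24 + 7)² = 31² = 961)
p(H) = H + 2*H² (p(H) = (H² + H*H) + H = (H² + H²) + H = 2*H² + H = H + 2*H²)
p(-20)/K = -20*(1 + 2*(-20))/961 = -20*(1 - 40)*(1/961) = -20*(-39)*(1/961) = 780*(1/961) = 780/961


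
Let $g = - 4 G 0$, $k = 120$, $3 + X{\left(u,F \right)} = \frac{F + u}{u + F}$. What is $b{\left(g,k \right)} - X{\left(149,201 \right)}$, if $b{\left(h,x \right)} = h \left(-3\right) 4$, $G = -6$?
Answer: $2$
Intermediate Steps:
$X{\left(u,F \right)} = -2$ ($X{\left(u,F \right)} = -3 + \frac{F + u}{u + F} = -3 + \frac{F + u}{F + u} = -3 + 1 = -2$)
$g = 0$ ($g = \left(-4\right) \left(-6\right) 0 = 24 \cdot 0 = 0$)
$b{\left(h,x \right)} = - 12 h$ ($b{\left(h,x \right)} = - 3 h 4 = - 12 h$)
$b{\left(g,k \right)} - X{\left(149,201 \right)} = \left(-12\right) 0 - -2 = 0 + 2 = 2$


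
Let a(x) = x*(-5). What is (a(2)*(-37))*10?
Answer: 3700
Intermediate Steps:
a(x) = -5*x
(a(2)*(-37))*10 = (-5*2*(-37))*10 = -10*(-37)*10 = 370*10 = 3700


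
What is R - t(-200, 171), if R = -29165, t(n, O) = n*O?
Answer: 5035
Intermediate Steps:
t(n, O) = O*n
R - t(-200, 171) = -29165 - 171*(-200) = -29165 - 1*(-34200) = -29165 + 34200 = 5035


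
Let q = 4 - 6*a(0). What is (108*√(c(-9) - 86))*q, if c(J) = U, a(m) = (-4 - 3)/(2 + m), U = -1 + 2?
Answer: 2700*I*√85 ≈ 24893.0*I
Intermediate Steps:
U = 1
a(m) = -7/(2 + m)
c(J) = 1
q = 25 (q = 4 - (-42)/(2 + 0) = 4 - (-42)/2 = 4 - 6*(-7/2) = 4 + 21 = 25)
(108*√(c(-9) - 86))*q = (108*√(1 - 86))*25 = (108*√(-85))*25 = (108*(I*√85))*25 = (108*I*√85)*25 = 2700*I*√85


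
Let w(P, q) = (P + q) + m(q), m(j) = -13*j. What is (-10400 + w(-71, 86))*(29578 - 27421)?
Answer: -24811971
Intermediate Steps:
w(P, q) = P - 12*q (w(P, q) = (P + q) - 13*q = P - 12*q)
(-10400 + w(-71, 86))*(29578 - 27421) = (-10400 + (-71 - 12*86))*(29578 - 27421) = (-10400 + (-71 - 1032))*2157 = (-10400 - 1103)*2157 = -11503*2157 = -24811971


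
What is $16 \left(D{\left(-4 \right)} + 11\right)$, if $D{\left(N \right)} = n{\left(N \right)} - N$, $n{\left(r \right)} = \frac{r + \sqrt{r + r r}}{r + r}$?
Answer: $248 - 4 \sqrt{3} \approx 241.07$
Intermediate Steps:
$n{\left(r \right)} = \frac{r + \sqrt{r + r^{2}}}{2 r}$
$D{\left(N \right)} = - N + \frac{N + \sqrt{N \left(1 + N\right)}}{2 N}$ ($D{\left(N \right)} = \frac{N + \sqrt{N \left(1 + N\right)}}{2 N} - N = - N + \frac{N + \sqrt{N \left(1 + N\right)}}{2 N}$)
$16 \left(D{\left(-4 \right)} + 11\right) = 16 \left(\left(\frac{1}{2} - -4 + \frac{\sqrt{-4 + \left(-4\right)^{2}}}{2 \left(-4\right)}\right) + 11\right) = 16 \left(\left(\frac{1}{2} + 4 + \frac{1}{2} \left(- \frac{1}{4}\right) \sqrt{-4 + 16}\right) + 11\right) = 16 \left(\left(\frac{1}{2} + 4 + \frac{1}{2} \left(- \frac{1}{4}\right) \sqrt{12}\right) + 11\right) = 16 \left(\left(\frac{1}{2} + 4 + \frac{1}{2} \left(- \frac{1}{4}\right) 2 \sqrt{3}\right) + 11\right) = 16 \left(\left(\frac{1}{2} + 4 - \frac{\sqrt{3}}{4}\right) + 11\right) = 16 \left(\left(\frac{9}{2} - \frac{\sqrt{3}}{4}\right) + 11\right) = 16 \left(\frac{31}{2} - \frac{\sqrt{3}}{4}\right) = 248 - 4 \sqrt{3}$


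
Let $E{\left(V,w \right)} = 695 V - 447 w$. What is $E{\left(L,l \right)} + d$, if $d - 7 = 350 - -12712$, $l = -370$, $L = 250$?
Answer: $352209$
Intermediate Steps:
$d = 13069$ ($d = 7 + \left(350 - -12712\right) = 7 + \left(350 + 12712\right) = 7 + 13062 = 13069$)
$E{\left(V,w \right)} = - 447 w + 695 V$
$E{\left(L,l \right)} + d = \left(\left(-447\right) \left(-370\right) + 695 \cdot 250\right) + 13069 = \left(165390 + 173750\right) + 13069 = 339140 + 13069 = 352209$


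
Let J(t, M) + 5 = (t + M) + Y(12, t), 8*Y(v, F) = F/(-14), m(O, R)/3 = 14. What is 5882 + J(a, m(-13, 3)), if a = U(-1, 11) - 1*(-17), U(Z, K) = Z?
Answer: 41544/7 ≈ 5934.9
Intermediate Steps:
m(O, R) = 42 (m(O, R) = 3*14 = 42)
Y(v, F) = -F/112 (Y(v, F) = (F/(-14))/8 = (F*(-1/14))/8 = (-F/14)/8 = -F/112)
a = 16 (a = -1 - 1*(-17) = -1 + 17 = 16)
J(t, M) = -5 + M + 111*t/112 (J(t, M) = -5 + ((t + M) - t/112) = -5 + ((M + t) - t/112) = -5 + (M + 111*t/112) = -5 + M + 111*t/112)
5882 + J(a, m(-13, 3)) = 5882 + (-5 + 42 + (111/112)*16) = 5882 + (-5 + 42 + 111/7) = 5882 + 370/7 = 41544/7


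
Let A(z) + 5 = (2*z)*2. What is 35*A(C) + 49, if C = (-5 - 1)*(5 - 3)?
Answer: -1806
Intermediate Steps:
C = -12 (C = -6*2 = -12)
A(z) = -5 + 4*z (A(z) = -5 + (2*z)*2 = -5 + 4*z)
35*A(C) + 49 = 35*(-5 + 4*(-12)) + 49 = 35*(-5 - 48) + 49 = 35*(-53) + 49 = -1855 + 49 = -1806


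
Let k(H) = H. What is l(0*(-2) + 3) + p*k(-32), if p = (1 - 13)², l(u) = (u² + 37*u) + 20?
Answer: -4468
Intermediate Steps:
l(u) = 20 + u² + 37*u
p = 144 (p = (-12)² = 144)
l(0*(-2) + 3) + p*k(-32) = (20 + (0*(-2) + 3)² + 37*(0*(-2) + 3)) + 144*(-32) = (20 + (0 + 3)² + 37*(0 + 3)) - 4608 = (20 + 3² + 37*3) - 4608 = (20 + 9 + 111) - 4608 = 140 - 4608 = -4468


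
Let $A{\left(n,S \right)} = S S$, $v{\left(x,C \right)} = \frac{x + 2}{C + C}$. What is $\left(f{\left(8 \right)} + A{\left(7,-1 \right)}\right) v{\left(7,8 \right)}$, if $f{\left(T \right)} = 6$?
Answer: $\frac{63}{16} \approx 3.9375$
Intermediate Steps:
$v{\left(x,C \right)} = \frac{2 + x}{2 C}$
$A{\left(n,S \right)} = S^{2}$
$\left(f{\left(8 \right)} + A{\left(7,-1 \right)}\right) v{\left(7,8 \right)} = \left(6 + \left(-1\right)^{2}\right) \frac{2 + 7}{2 \cdot 8} = \left(6 + 1\right) \frac{1}{2} \cdot \frac{1}{8} \cdot 9 = 7 \cdot \frac{9}{16} = \frac{63}{16}$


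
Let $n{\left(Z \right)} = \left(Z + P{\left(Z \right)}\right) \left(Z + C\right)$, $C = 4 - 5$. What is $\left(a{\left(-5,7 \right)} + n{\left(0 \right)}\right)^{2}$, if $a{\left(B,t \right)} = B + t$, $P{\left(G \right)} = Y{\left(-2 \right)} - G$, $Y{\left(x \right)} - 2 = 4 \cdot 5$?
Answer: $400$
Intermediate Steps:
$C = -1$ ($C = 4 - 5 = -1$)
$Y{\left(x \right)} = 22$ ($Y{\left(x \right)} = 2 + 4 \cdot 5 = 2 + 20 = 22$)
$P{\left(G \right)} = 22 - G$
$n{\left(Z \right)} = -22 + 22 Z$ ($n{\left(Z \right)} = \left(Z - \left(-22 + Z\right)\right) \left(Z - 1\right) = 22 \left(-1 + Z\right) = -22 + 22 Z$)
$\left(a{\left(-5,7 \right)} + n{\left(0 \right)}\right)^{2} = \left(\left(-5 + 7\right) + \left(-22 + 22 \cdot 0\right)\right)^{2} = \left(2 + \left(-22 + 0\right)\right)^{2} = \left(2 - 22\right)^{2} = \left(-20\right)^{2} = 400$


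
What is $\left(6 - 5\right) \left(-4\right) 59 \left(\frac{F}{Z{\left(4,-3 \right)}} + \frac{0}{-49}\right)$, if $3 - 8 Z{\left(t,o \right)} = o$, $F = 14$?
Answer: $- \frac{13216}{3} \approx -4405.3$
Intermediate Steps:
$Z{\left(t,o \right)} = \frac{3}{8} - \frac{o}{8}$
$\left(6 - 5\right) \left(-4\right) 59 \left(\frac{F}{Z{\left(4,-3 \right)}} + \frac{0}{-49}\right) = \left(6 - 5\right) \left(-4\right) 59 \left(\frac{14}{\frac{3}{8} - - \frac{3}{8}} + \frac{0}{-49}\right) = 1 \left(-4\right) 59 \left(\frac{14}{\frac{3}{8} + \frac{3}{8}} + 0 \left(- \frac{1}{49}\right)\right) = \left(-4\right) 59 \left(\frac{14}{\frac{3}{4}} + 0\right) = - 236 \left(14 \cdot \frac{4}{3} + 0\right) = - 236 \left(\frac{56}{3} + 0\right) = \left(-236\right) \frac{56}{3} = - \frac{13216}{3}$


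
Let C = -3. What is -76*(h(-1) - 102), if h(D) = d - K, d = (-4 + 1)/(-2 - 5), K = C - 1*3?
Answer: 50844/7 ≈ 7263.4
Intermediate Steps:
K = -6 (K = -3 - 1*3 = -3 - 3 = -6)
d = 3/7 (d = -3/(-7) = -3*(-⅐) = 3/7 ≈ 0.42857)
h(D) = 45/7 (h(D) = 3/7 - 1*(-6) = 3/7 + 6 = 45/7)
-76*(h(-1) - 102) = -76*(45/7 - 102) = -76*(-669/7) = 50844/7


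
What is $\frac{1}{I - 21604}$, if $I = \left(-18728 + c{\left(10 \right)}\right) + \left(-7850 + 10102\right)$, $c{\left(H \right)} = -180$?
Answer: $- \frac{1}{38260} \approx -2.6137 \cdot 10^{-5}$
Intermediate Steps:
$I = -16656$ ($I = \left(-18728 - 180\right) + \left(-7850 + 10102\right) = -18908 + 2252 = -16656$)
$\frac{1}{I - 21604} = \frac{1}{-16656 - 21604} = \frac{1}{-38260} = - \frac{1}{38260}$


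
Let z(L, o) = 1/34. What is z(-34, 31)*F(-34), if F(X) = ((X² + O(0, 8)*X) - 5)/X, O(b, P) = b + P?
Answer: -879/1156 ≈ -0.76038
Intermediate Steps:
O(b, P) = P + b
z(L, o) = 1/34
F(X) = (-5 + X² + 8*X)/X (F(X) = ((X² + (8 + 0)*X) - 5)/X = ((X² + 8*X) - 5)/X = (-5 + X² + 8*X)/X)
z(-34, 31)*F(-34) = (8 - 34 - 5/(-34))/34 = (8 - 34 - 5*(-1/34))/34 = (8 - 34 + 5/34)/34 = (1/34)*(-879/34) = -879/1156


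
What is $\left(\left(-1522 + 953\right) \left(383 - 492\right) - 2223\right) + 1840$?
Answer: $61638$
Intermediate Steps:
$\left(\left(-1522 + 953\right) \left(383 - 492\right) - 2223\right) + 1840 = \left(\left(-569\right) \left(-109\right) - 2223\right) + 1840 = \left(62021 - 2223\right) + 1840 = 59798 + 1840 = 61638$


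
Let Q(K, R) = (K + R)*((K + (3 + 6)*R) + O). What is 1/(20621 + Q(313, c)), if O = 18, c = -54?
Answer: -1/19524 ≈ -5.1219e-5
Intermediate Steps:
Q(K, R) = (K + R)*(18 + K + 9*R) (Q(K, R) = (K + R)*((K + (3 + 6)*R) + 18) = (K + R)*((K + 9*R) + 18) = (K + R)*(18 + K + 9*R))
1/(20621 + Q(313, c)) = 1/(20621 + (313² + 9*(-54)² + 18*313 + 18*(-54) + 10*313*(-54))) = 1/(20621 + (97969 + 9*2916 + 5634 - 972 - 169020)) = 1/(20621 + (97969 + 26244 + 5634 - 972 - 169020)) = 1/(20621 - 40145) = 1/(-19524) = -1/19524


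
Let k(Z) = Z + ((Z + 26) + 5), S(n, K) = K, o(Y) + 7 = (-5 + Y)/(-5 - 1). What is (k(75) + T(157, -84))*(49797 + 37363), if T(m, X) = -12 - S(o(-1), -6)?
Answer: 15253000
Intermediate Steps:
o(Y) = -37/6 - Y/6 (o(Y) = -7 + (-5 + Y)/(-5 - 1) = -7 + (-5 + Y)/(-6) = -7 + (-5 + Y)*(-⅙) = -7 + (⅚ - Y/6) = -37/6 - Y/6)
k(Z) = 31 + 2*Z (k(Z) = Z + ((26 + Z) + 5) = Z + (31 + Z) = 31 + 2*Z)
T(m, X) = -6 (T(m, X) = -12 - 1*(-6) = -12 + 6 = -6)
(k(75) + T(157, -84))*(49797 + 37363) = ((31 + 2*75) - 6)*(49797 + 37363) = ((31 + 150) - 6)*87160 = (181 - 6)*87160 = 175*87160 = 15253000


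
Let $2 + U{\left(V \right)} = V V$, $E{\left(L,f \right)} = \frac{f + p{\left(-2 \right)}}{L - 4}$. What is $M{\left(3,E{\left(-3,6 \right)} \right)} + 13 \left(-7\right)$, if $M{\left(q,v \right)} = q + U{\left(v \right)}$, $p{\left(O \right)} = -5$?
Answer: $- \frac{4409}{49} \approx -89.98$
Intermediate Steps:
$E{\left(L,f \right)} = \frac{-5 + f}{-4 + L}$ ($E{\left(L,f \right)} = \frac{f - 5}{L - 4} = \frac{-5 + f}{-4 + L}$)
$U{\left(V \right)} = -2 + V^{2}$ ($U{\left(V \right)} = -2 + V V = -2 + V^{2}$)
$M{\left(q,v \right)} = -2 + q + v^{2}$ ($M{\left(q,v \right)} = q + \left(-2 + v^{2}\right) = -2 + q + v^{2}$)
$M{\left(3,E{\left(-3,6 \right)} \right)} + 13 \left(-7\right) = \left(-2 + 3 + \left(\frac{-5 + 6}{-4 - 3}\right)^{2}\right) + 13 \left(-7\right) = \left(-2 + 3 + \left(\frac{1}{-7} \cdot 1\right)^{2}\right) - 91 = \left(-2 + 3 + \left(\left(- \frac{1}{7}\right) 1\right)^{2}\right) - 91 = \left(-2 + 3 + \left(- \frac{1}{7}\right)^{2}\right) - 91 = \left(-2 + 3 + \frac{1}{49}\right) - 91 = \frac{50}{49} - 91 = - \frac{4409}{49}$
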